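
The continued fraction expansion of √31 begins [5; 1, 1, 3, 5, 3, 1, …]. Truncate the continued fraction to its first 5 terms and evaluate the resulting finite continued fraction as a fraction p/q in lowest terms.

Use the convergent recurrence hₖ = aₖ·hₖ₋₁ + hₖ₋₂ (and likewise for the denominators kₖ):
a_0 = 5: 5/1
a_1 = 1: 6/1
a_2 = 1: 11/2
a_3 = 3: 39/7
a_4 = 5: 206/37

206/37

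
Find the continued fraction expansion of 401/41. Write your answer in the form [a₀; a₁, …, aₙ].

401 = 9·41 + 32, so a_0 = 9
41 = 1·32 + 9, so a_1 = 1
32 = 3·9 + 5, so a_2 = 3
9 = 1·5 + 4, so a_3 = 1
5 = 1·4 + 1, so a_4 = 1
4 = 4·1 + 0, so a_5 = 4

[9; 1, 3, 1, 1, 4]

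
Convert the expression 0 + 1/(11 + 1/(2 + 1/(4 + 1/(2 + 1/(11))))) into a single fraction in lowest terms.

a_0 = 0: 0/1
a_1 = 11: 1/11
a_2 = 2: 2/23
a_3 = 4: 9/103
a_4 = 2: 20/229
a_5 = 11: 229/2622

229/2622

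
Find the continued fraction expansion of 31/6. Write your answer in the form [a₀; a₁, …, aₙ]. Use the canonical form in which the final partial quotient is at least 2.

[5; 6]

Run the Euclidean algorithm, recording each quotient:
31 ÷ 6 → quotient 5, remainder 1
6 ÷ 1 → quotient 6, remainder 0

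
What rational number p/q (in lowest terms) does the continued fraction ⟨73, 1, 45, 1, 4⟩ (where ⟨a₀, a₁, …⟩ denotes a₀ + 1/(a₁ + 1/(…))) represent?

Start with 4.
1 + 1/(4/1) = 1 + 1/4 = 5/4
45 + 1/(5/4) = 45 + 4/5 = 229/5
1 + 1/(229/5) = 1 + 5/229 = 234/229
73 + 1/(234/229) = 73 + 229/234 = 17311/234

17311/234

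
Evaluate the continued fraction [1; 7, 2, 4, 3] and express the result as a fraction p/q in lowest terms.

Start with 3.
4 + 1/(3/1) = 4 + 1/3 = 13/3
2 + 1/(13/3) = 2 + 3/13 = 29/13
7 + 1/(29/13) = 7 + 13/29 = 216/29
1 + 1/(216/29) = 1 + 29/216 = 245/216

245/216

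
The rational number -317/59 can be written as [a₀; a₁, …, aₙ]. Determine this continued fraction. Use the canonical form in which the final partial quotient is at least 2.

-317 ÷ 59 → quotient -6, remainder 37
59 ÷ 37 → quotient 1, remainder 22
37 ÷ 22 → quotient 1, remainder 15
22 ÷ 15 → quotient 1, remainder 7
15 ÷ 7 → quotient 2, remainder 1
7 ÷ 1 → quotient 7, remainder 0

[-6; 1, 1, 1, 2, 7]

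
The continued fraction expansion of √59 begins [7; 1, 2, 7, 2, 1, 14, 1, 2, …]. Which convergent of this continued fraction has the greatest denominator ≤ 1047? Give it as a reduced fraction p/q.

7781/1013

List convergents until the denominator exceeds the bound:
a_0 = 7: 7/1  (≤ bound)
a_1 = 1: 8/1  (≤ bound)
a_2 = 2: 23/3  (≤ bound)
a_3 = 7: 169/22  (≤ bound)
a_4 = 2: 361/47  (≤ bound)
a_5 = 1: 530/69  (≤ bound)
a_6 = 14: 7781/1013  (≤ bound)
a_7 = 1: 8311/1082  (> 1047, stop)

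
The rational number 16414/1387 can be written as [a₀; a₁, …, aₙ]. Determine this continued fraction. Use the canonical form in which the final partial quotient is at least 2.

[11; 1, 5, 32, 1, 6]

⌊16414/1387⌋ = 11, remainder 1157
⌊1387/1157⌋ = 1, remainder 230
⌊1157/230⌋ = 5, remainder 7
⌊230/7⌋ = 32, remainder 6
⌊7/6⌋ = 1, remainder 1
⌊6/1⌋ = 6, remainder 0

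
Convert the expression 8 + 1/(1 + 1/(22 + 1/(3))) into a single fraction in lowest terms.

Start with 3.
22 + 1/(3/1) = 22 + 1/3 = 67/3
1 + 1/(67/3) = 1 + 3/67 = 70/67
8 + 1/(70/67) = 8 + 67/70 = 627/70

627/70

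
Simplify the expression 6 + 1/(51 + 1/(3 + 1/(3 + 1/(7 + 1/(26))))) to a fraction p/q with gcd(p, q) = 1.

Start with 26.
7 + 1/(26/1) = 7 + 1/26 = 183/26
3 + 1/(183/26) = 3 + 26/183 = 575/183
3 + 1/(575/183) = 3 + 183/575 = 1908/575
51 + 1/(1908/575) = 51 + 575/1908 = 97883/1908
6 + 1/(97883/1908) = 6 + 1908/97883 = 589206/97883

589206/97883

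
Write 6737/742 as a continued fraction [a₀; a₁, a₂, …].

⌊6737/742⌋ = 9, remainder 59
⌊742/59⌋ = 12, remainder 34
⌊59/34⌋ = 1, remainder 25
⌊34/25⌋ = 1, remainder 9
⌊25/9⌋ = 2, remainder 7
⌊9/7⌋ = 1, remainder 2
⌊7/2⌋ = 3, remainder 1
⌊2/1⌋ = 2, remainder 0

[9; 12, 1, 1, 2, 1, 3, 2]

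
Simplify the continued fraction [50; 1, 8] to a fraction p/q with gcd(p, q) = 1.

Start with 8.
1 + 1/(8/1) = 1 + 1/8 = 9/8
50 + 1/(9/8) = 50 + 8/9 = 458/9

458/9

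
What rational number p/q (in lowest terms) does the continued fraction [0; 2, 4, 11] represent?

a_0 = 0: 0/1
a_1 = 2: 1/2
a_2 = 4: 4/9
a_3 = 11: 45/101

45/101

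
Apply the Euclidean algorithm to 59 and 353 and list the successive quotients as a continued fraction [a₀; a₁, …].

Repeatedly divide and take the remainder:
59 = 0·353 + 59, so a_0 = 0
353 = 5·59 + 58, so a_1 = 5
59 = 1·58 + 1, so a_2 = 1
58 = 58·1 + 0, so a_3 = 58

[0; 5, 1, 58]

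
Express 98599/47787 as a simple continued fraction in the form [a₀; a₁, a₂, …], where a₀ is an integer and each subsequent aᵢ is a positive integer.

[2; 15, 1, 3, 1, 14, 3, 13]

98599 ÷ 47787 → quotient 2, remainder 3025
47787 ÷ 3025 → quotient 15, remainder 2412
3025 ÷ 2412 → quotient 1, remainder 613
2412 ÷ 613 → quotient 3, remainder 573
613 ÷ 573 → quotient 1, remainder 40
573 ÷ 40 → quotient 14, remainder 13
40 ÷ 13 → quotient 3, remainder 1
13 ÷ 1 → quotient 13, remainder 0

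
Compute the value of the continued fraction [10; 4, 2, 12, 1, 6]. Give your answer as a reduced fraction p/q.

8567/838

Work from the innermost term outward:
Start with 6.
1 + 1/(6/1) = 1 + 1/6 = 7/6
12 + 1/(7/6) = 12 + 6/7 = 90/7
2 + 1/(90/7) = 2 + 7/90 = 187/90
4 + 1/(187/90) = 4 + 90/187 = 838/187
10 + 1/(838/187) = 10 + 187/838 = 8567/838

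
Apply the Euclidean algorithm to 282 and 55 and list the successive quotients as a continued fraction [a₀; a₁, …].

282 ÷ 55 → quotient 5, remainder 7
55 ÷ 7 → quotient 7, remainder 6
7 ÷ 6 → quotient 1, remainder 1
6 ÷ 1 → quotient 6, remainder 0

[5; 7, 1, 6]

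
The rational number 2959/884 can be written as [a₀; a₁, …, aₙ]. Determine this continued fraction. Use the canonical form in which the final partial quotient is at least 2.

2959 ÷ 884 → quotient 3, remainder 307
884 ÷ 307 → quotient 2, remainder 270
307 ÷ 270 → quotient 1, remainder 37
270 ÷ 37 → quotient 7, remainder 11
37 ÷ 11 → quotient 3, remainder 4
11 ÷ 4 → quotient 2, remainder 3
4 ÷ 3 → quotient 1, remainder 1
3 ÷ 1 → quotient 3, remainder 0

[3; 2, 1, 7, 3, 2, 1, 3]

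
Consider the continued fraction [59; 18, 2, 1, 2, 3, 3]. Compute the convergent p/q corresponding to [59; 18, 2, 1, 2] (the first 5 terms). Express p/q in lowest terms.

a_0 = 59: 59/1
a_1 = 18: 1063/18
a_2 = 2: 2185/37
a_3 = 1: 3248/55
a_4 = 2: 8681/147

8681/147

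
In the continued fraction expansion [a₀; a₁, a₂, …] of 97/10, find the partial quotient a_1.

97 ÷ 10 → quotient 9, remainder 7
10 ÷ 7 → quotient 1, remainder 3

1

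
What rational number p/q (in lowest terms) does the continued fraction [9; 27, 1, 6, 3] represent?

5539/613

Start with 3.
6 + 1/(3/1) = 6 + 1/3 = 19/3
1 + 1/(19/3) = 1 + 3/19 = 22/19
27 + 1/(22/19) = 27 + 19/22 = 613/22
9 + 1/(613/22) = 9 + 22/613 = 5539/613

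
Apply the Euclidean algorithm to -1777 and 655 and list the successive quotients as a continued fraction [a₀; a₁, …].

-1777 = -3·655 + 188, so a_0 = -3
655 = 3·188 + 91, so a_1 = 3
188 = 2·91 + 6, so a_2 = 2
91 = 15·6 + 1, so a_3 = 15
6 = 6·1 + 0, so a_4 = 6

[-3; 3, 2, 15, 6]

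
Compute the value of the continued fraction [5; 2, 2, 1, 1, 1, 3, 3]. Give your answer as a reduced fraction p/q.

1225/226

Use the convergent recurrence hₖ = aₖ·hₖ₋₁ + hₖ₋₂ (and likewise for the denominators kₖ):
a_0 = 5: 5/1
a_1 = 2: 11/2
a_2 = 2: 27/5
a_3 = 1: 38/7
a_4 = 1: 65/12
a_5 = 1: 103/19
a_6 = 3: 374/69
a_7 = 3: 1225/226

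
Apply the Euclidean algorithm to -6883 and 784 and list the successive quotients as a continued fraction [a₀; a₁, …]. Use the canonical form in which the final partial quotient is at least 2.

[-9; 4, 1, 1, 7, 2, 1, 3]

Apply division with remainder until the remainder is 0:
-6883 ÷ 784 → quotient -9, remainder 173
784 ÷ 173 → quotient 4, remainder 92
173 ÷ 92 → quotient 1, remainder 81
92 ÷ 81 → quotient 1, remainder 11
81 ÷ 11 → quotient 7, remainder 4
11 ÷ 4 → quotient 2, remainder 3
4 ÷ 3 → quotient 1, remainder 1
3 ÷ 1 → quotient 3, remainder 0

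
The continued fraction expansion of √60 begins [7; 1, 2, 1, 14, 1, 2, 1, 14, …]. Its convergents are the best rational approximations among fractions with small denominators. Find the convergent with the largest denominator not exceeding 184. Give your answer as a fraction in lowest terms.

488/63

a_0 = 7: 7/1  (≤ bound)
a_1 = 1: 8/1  (≤ bound)
a_2 = 2: 23/3  (≤ bound)
a_3 = 1: 31/4  (≤ bound)
a_4 = 14: 457/59  (≤ bound)
a_5 = 1: 488/63  (≤ bound)
a_6 = 2: 1433/185  (> 184, stop)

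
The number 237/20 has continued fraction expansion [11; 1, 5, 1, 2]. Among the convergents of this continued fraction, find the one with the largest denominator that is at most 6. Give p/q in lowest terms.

71/6

a_0 = 11: 11/1  (≤ bound)
a_1 = 1: 12/1  (≤ bound)
a_2 = 5: 71/6  (≤ bound)
a_3 = 1: 83/7  (> 6, stop)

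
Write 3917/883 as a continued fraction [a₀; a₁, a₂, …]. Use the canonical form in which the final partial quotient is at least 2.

3917 = 4·883 + 385, so a_0 = 4
883 = 2·385 + 113, so a_1 = 2
385 = 3·113 + 46, so a_2 = 3
113 = 2·46 + 21, so a_3 = 2
46 = 2·21 + 4, so a_4 = 2
21 = 5·4 + 1, so a_5 = 5
4 = 4·1 + 0, so a_6 = 4

[4; 2, 3, 2, 2, 5, 4]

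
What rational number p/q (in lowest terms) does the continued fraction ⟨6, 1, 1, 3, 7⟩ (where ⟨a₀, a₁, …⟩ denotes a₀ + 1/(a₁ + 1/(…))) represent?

Build up convergents one term at a time:
a_0 = 6: 6/1
a_1 = 1: 7/1
a_2 = 1: 13/2
a_3 = 3: 46/7
a_4 = 7: 335/51

335/51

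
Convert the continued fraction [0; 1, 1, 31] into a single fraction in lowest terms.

32/63

Start with 31.
1 + 1/(31/1) = 1 + 1/31 = 32/31
1 + 1/(32/31) = 1 + 31/32 = 63/32
0 + 1/(63/32) = 0 + 32/63 = 32/63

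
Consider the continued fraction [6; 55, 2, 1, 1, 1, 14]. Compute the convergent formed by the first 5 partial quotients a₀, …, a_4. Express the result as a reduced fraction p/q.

a_0 = 6: 6/1
a_1 = 55: 331/55
a_2 = 2: 668/111
a_3 = 1: 999/166
a_4 = 1: 1667/277

1667/277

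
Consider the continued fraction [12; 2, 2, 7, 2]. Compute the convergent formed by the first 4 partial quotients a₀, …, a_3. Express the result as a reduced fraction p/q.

459/37

Start with 7.
2 + 1/(7/1) = 2 + 1/7 = 15/7
2 + 1/(15/7) = 2 + 7/15 = 37/15
12 + 1/(37/15) = 12 + 15/37 = 459/37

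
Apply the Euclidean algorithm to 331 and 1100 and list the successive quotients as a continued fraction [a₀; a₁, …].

[0; 3, 3, 10, 1, 2, 3]

331 = 0·1100 + 331, so a_0 = 0
1100 = 3·331 + 107, so a_1 = 3
331 = 3·107 + 10, so a_2 = 3
107 = 10·10 + 7, so a_3 = 10
10 = 1·7 + 3, so a_4 = 1
7 = 2·3 + 1, so a_5 = 2
3 = 3·1 + 0, so a_6 = 3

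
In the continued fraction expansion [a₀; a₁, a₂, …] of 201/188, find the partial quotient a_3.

6

201 = 1·188 + 13, so a_0 = 1
188 = 14·13 + 6, so a_1 = 14
13 = 2·6 + 1, so a_2 = 2
6 = 6·1 + 0, so a_3 = 6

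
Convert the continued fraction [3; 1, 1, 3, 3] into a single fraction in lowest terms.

a_0 = 3: 3/1
a_1 = 1: 4/1
a_2 = 1: 7/2
a_3 = 3: 25/7
a_4 = 3: 82/23

82/23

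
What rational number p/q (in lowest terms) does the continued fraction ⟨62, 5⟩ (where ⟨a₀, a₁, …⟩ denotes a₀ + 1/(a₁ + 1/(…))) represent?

Start with 5.
62 + 1/(5/1) = 62 + 1/5 = 311/5

311/5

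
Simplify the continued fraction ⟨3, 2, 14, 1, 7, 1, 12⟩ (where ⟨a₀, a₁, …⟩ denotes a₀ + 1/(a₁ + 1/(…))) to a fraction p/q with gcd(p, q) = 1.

12437/3570

Start with 12.
1 + 1/(12/1) = 1 + 1/12 = 13/12
7 + 1/(13/12) = 7 + 12/13 = 103/13
1 + 1/(103/13) = 1 + 13/103 = 116/103
14 + 1/(116/103) = 14 + 103/116 = 1727/116
2 + 1/(1727/116) = 2 + 116/1727 = 3570/1727
3 + 1/(3570/1727) = 3 + 1727/3570 = 12437/3570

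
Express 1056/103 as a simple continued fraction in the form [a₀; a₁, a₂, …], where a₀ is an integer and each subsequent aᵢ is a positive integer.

[10; 3, 1, 25]

⌊1056/103⌋ = 10, remainder 26
⌊103/26⌋ = 3, remainder 25
⌊26/25⌋ = 1, remainder 1
⌊25/1⌋ = 25, remainder 0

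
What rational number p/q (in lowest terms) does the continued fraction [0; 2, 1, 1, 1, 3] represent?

11/29

Start with 3.
1 + 1/(3/1) = 1 + 1/3 = 4/3
1 + 1/(4/3) = 1 + 3/4 = 7/4
1 + 1/(7/4) = 1 + 4/7 = 11/7
2 + 1/(11/7) = 2 + 7/11 = 29/11
0 + 1/(29/11) = 0 + 11/29 = 11/29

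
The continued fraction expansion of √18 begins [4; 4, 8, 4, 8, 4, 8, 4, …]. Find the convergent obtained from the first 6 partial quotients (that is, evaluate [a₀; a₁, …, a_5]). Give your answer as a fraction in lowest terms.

19601/4620

Work from the innermost term outward:
Start with 4.
8 + 1/(4/1) = 8 + 1/4 = 33/4
4 + 1/(33/4) = 4 + 4/33 = 136/33
8 + 1/(136/33) = 8 + 33/136 = 1121/136
4 + 1/(1121/136) = 4 + 136/1121 = 4620/1121
4 + 1/(4620/1121) = 4 + 1121/4620 = 19601/4620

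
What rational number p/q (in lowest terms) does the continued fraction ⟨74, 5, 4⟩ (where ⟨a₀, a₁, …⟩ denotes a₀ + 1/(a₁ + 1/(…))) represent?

a_0 = 74: 74/1
a_1 = 5: 371/5
a_2 = 4: 1558/21

1558/21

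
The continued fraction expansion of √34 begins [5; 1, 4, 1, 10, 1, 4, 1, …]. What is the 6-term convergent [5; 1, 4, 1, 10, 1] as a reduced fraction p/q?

414/71

Start with 1.
10 + 1/(1/1) = 10 + 1/1 = 11/1
1 + 1/(11/1) = 1 + 1/11 = 12/11
4 + 1/(12/11) = 4 + 11/12 = 59/12
1 + 1/(59/12) = 1 + 12/59 = 71/59
5 + 1/(71/59) = 5 + 59/71 = 414/71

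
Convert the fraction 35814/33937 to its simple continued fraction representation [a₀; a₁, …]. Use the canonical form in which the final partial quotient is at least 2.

⌊35814/33937⌋ = 1, remainder 1877
⌊33937/1877⌋ = 18, remainder 151
⌊1877/151⌋ = 12, remainder 65
⌊151/65⌋ = 2, remainder 21
⌊65/21⌋ = 3, remainder 2
⌊21/2⌋ = 10, remainder 1
⌊2/1⌋ = 2, remainder 0

[1; 18, 12, 2, 3, 10, 2]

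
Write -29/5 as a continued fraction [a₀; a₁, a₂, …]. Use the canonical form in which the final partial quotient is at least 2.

[-6; 5]

Apply division with remainder until the remainder is 0:
-29 = -6·5 + 1, so a_0 = -6
5 = 5·1 + 0, so a_1 = 5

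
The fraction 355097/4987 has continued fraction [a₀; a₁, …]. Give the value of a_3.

8

355097 = 71·4987 + 1020, so a_0 = 71
4987 = 4·1020 + 907, so a_1 = 4
1020 = 1·907 + 113, so a_2 = 1
907 = 8·113 + 3, so a_3 = 8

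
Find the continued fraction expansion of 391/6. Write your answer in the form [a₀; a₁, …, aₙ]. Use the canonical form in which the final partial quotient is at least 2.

[65; 6]

391 ÷ 6 → quotient 65, remainder 1
6 ÷ 1 → quotient 6, remainder 0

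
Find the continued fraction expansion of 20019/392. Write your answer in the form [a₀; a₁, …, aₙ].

20019 ÷ 392 → quotient 51, remainder 27
392 ÷ 27 → quotient 14, remainder 14
27 ÷ 14 → quotient 1, remainder 13
14 ÷ 13 → quotient 1, remainder 1
13 ÷ 1 → quotient 13, remainder 0

[51; 14, 1, 1, 13]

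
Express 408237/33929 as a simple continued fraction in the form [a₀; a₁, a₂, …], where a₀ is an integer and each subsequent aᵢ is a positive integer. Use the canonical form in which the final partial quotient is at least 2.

408237 ÷ 33929 → quotient 12, remainder 1089
33929 ÷ 1089 → quotient 31, remainder 170
1089 ÷ 170 → quotient 6, remainder 69
170 ÷ 69 → quotient 2, remainder 32
69 ÷ 32 → quotient 2, remainder 5
32 ÷ 5 → quotient 6, remainder 2
5 ÷ 2 → quotient 2, remainder 1
2 ÷ 1 → quotient 2, remainder 0

[12; 31, 6, 2, 2, 6, 2, 2]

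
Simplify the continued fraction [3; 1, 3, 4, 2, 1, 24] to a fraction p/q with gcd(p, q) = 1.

5111/1358

Start with 24.
1 + 1/(24/1) = 1 + 1/24 = 25/24
2 + 1/(25/24) = 2 + 24/25 = 74/25
4 + 1/(74/25) = 4 + 25/74 = 321/74
3 + 1/(321/74) = 3 + 74/321 = 1037/321
1 + 1/(1037/321) = 1 + 321/1037 = 1358/1037
3 + 1/(1358/1037) = 3 + 1037/1358 = 5111/1358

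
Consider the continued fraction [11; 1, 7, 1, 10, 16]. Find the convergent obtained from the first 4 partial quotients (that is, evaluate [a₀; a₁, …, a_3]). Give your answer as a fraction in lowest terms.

Collapse the nested fraction from the inside out:
Start with 1.
7 + 1/(1/1) = 7 + 1/1 = 8/1
1 + 1/(8/1) = 1 + 1/8 = 9/8
11 + 1/(9/8) = 11 + 8/9 = 107/9

107/9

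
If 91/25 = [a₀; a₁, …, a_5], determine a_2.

1

91 = 3·25 + 16, so a_0 = 3
25 = 1·16 + 9, so a_1 = 1
16 = 1·9 + 7, so a_2 = 1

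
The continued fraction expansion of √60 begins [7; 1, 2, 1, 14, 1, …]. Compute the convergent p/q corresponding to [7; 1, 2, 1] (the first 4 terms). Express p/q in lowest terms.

31/4

Build up convergents one term at a time:
a_0 = 7: 7/1
a_1 = 1: 8/1
a_2 = 2: 23/3
a_3 = 1: 31/4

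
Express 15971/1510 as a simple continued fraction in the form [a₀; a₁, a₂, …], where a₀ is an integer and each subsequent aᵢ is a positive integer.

15971 = 10·1510 + 871, so a_0 = 10
1510 = 1·871 + 639, so a_1 = 1
871 = 1·639 + 232, so a_2 = 1
639 = 2·232 + 175, so a_3 = 2
232 = 1·175 + 57, so a_4 = 1
175 = 3·57 + 4, so a_5 = 3
57 = 14·4 + 1, so a_6 = 14
4 = 4·1 + 0, so a_7 = 4

[10; 1, 1, 2, 1, 3, 14, 4]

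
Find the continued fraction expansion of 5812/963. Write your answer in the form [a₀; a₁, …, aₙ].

[6; 28, 3, 11]

5812 = 6·963 + 34, so a_0 = 6
963 = 28·34 + 11, so a_1 = 28
34 = 3·11 + 1, so a_2 = 3
11 = 11·1 + 0, so a_3 = 11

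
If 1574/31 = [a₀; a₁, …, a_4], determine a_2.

3

Run the Euclidean algorithm, recording each quotient:
⌊1574/31⌋ = 50, remainder 24
⌊31/24⌋ = 1, remainder 7
⌊24/7⌋ = 3, remainder 3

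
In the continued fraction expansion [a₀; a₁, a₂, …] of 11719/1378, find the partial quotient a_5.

11

11719 ÷ 1378 → quotient 8, remainder 695
1378 ÷ 695 → quotient 1, remainder 683
695 ÷ 683 → quotient 1, remainder 12
683 ÷ 12 → quotient 56, remainder 11
12 ÷ 11 → quotient 1, remainder 1
11 ÷ 1 → quotient 11, remainder 0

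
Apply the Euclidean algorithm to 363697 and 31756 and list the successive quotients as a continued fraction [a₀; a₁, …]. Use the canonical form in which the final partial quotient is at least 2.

⌊363697/31756⌋ = 11, remainder 14381
⌊31756/14381⌋ = 2, remainder 2994
⌊14381/2994⌋ = 4, remainder 2405
⌊2994/2405⌋ = 1, remainder 589
⌊2405/589⌋ = 4, remainder 49
⌊589/49⌋ = 12, remainder 1
⌊49/1⌋ = 49, remainder 0

[11; 2, 4, 1, 4, 12, 49]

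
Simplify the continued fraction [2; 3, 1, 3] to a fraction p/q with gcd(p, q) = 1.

34/15

Start with 3.
1 + 1/(3/1) = 1 + 1/3 = 4/3
3 + 1/(4/3) = 3 + 3/4 = 15/4
2 + 1/(15/4) = 2 + 4/15 = 34/15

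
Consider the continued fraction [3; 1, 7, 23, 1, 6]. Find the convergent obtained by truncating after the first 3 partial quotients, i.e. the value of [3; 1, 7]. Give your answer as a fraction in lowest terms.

31/8

Start with 7.
1 + 1/(7/1) = 1 + 1/7 = 8/7
3 + 1/(8/7) = 3 + 7/8 = 31/8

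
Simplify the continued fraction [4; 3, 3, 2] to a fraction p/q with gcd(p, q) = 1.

Build up convergents one term at a time:
a_0 = 4: 4/1
a_1 = 3: 13/3
a_2 = 3: 43/10
a_3 = 2: 99/23

99/23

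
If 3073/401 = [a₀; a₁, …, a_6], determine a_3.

3073 ÷ 401 → quotient 7, remainder 266
401 ÷ 266 → quotient 1, remainder 135
266 ÷ 135 → quotient 1, remainder 131
135 ÷ 131 → quotient 1, remainder 4

1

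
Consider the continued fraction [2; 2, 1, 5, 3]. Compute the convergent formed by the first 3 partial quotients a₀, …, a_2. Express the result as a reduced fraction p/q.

7/3

a_0 = 2: 2/1
a_1 = 2: 5/2
a_2 = 1: 7/3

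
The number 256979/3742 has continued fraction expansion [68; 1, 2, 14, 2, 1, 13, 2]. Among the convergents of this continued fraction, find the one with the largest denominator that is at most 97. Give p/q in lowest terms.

6112/89

a_0 = 68: 68/1  (≤ bound)
a_1 = 1: 69/1  (≤ bound)
a_2 = 2: 206/3  (≤ bound)
a_3 = 14: 2953/43  (≤ bound)
a_4 = 2: 6112/89  (≤ bound)
a_5 = 1: 9065/132  (> 97, stop)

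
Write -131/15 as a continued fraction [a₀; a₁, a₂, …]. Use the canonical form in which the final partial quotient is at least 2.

[-9; 3, 1, 3]

-131 ÷ 15 → quotient -9, remainder 4
15 ÷ 4 → quotient 3, remainder 3
4 ÷ 3 → quotient 1, remainder 1
3 ÷ 1 → quotient 3, remainder 0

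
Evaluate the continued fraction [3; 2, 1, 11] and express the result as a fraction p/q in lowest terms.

Collapse the nested fraction from the inside out:
Start with 11.
1 + 1/(11/1) = 1 + 1/11 = 12/11
2 + 1/(12/11) = 2 + 11/12 = 35/12
3 + 1/(35/12) = 3 + 12/35 = 117/35

117/35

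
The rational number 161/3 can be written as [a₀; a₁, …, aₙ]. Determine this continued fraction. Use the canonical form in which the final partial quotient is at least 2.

[53; 1, 2]

Apply division with remainder until the remainder is 0:
⌊161/3⌋ = 53, remainder 2
⌊3/2⌋ = 1, remainder 1
⌊2/1⌋ = 2, remainder 0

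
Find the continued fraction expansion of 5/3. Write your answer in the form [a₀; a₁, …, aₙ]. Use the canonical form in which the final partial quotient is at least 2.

5 ÷ 3 → quotient 1, remainder 2
3 ÷ 2 → quotient 1, remainder 1
2 ÷ 1 → quotient 2, remainder 0

[1; 1, 2]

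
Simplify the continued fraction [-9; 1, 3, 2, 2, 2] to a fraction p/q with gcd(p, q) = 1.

-436/53

a_0 = -9: -9/1
a_1 = 1: -8/1
a_2 = 3: -33/4
a_3 = 2: -74/9
a_4 = 2: -181/22
a_5 = 2: -436/53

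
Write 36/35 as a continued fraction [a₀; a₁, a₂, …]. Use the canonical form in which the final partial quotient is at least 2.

[1; 35]

36 = 1·35 + 1, so a_0 = 1
35 = 35·1 + 0, so a_1 = 35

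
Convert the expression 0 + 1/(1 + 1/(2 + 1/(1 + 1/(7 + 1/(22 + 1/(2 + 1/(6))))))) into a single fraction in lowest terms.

6755/9104

a_0 = 0: 0/1
a_1 = 1: 1/1
a_2 = 2: 2/3
a_3 = 1: 3/4
a_4 = 7: 23/31
a_5 = 22: 509/686
a_6 = 2: 1041/1403
a_7 = 6: 6755/9104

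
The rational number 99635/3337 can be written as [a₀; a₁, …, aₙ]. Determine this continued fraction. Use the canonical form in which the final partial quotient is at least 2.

[29; 1, 6, 39, 1, 1, 2, 2]

Repeatedly divide and take the remainder:
⌊99635/3337⌋ = 29, remainder 2862
⌊3337/2862⌋ = 1, remainder 475
⌊2862/475⌋ = 6, remainder 12
⌊475/12⌋ = 39, remainder 7
⌊12/7⌋ = 1, remainder 5
⌊7/5⌋ = 1, remainder 2
⌊5/2⌋ = 2, remainder 1
⌊2/1⌋ = 2, remainder 0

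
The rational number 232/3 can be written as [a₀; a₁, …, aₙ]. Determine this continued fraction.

Apply division with remainder until the remainder is 0:
232 = 77·3 + 1, so a_0 = 77
3 = 3·1 + 0, so a_1 = 3

[77; 3]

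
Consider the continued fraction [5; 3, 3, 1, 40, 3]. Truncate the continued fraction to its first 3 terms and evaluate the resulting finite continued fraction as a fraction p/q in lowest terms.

a_0 = 5: 5/1
a_1 = 3: 16/3
a_2 = 3: 53/10

53/10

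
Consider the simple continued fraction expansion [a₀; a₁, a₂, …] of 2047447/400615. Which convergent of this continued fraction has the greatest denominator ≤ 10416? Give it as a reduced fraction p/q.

1615/316

a_0 = 5: 5/1  (≤ bound)
a_1 = 9: 46/9  (≤ bound)
a_2 = 35: 1615/316  (≤ bound)
a_3 = 46: 74336/14545  (> 10416, stop)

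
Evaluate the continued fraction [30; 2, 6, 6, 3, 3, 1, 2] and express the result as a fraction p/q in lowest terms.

Work from the innermost term outward:
Start with 2.
1 + 1/(2/1) = 1 + 1/2 = 3/2
3 + 1/(3/2) = 3 + 2/3 = 11/3
3 + 1/(11/3) = 3 + 3/11 = 36/11
6 + 1/(36/11) = 6 + 11/36 = 227/36
6 + 1/(227/36) = 6 + 36/227 = 1398/227
2 + 1/(1398/227) = 2 + 227/1398 = 3023/1398
30 + 1/(3023/1398) = 30 + 1398/3023 = 92088/3023

92088/3023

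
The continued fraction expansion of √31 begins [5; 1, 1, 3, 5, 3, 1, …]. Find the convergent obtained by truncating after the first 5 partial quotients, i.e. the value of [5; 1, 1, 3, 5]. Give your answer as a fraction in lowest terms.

Starting at the tail and folding back:
Start with 5.
3 + 1/(5/1) = 3 + 1/5 = 16/5
1 + 1/(16/5) = 1 + 5/16 = 21/16
1 + 1/(21/16) = 1 + 16/21 = 37/21
5 + 1/(37/21) = 5 + 21/37 = 206/37

206/37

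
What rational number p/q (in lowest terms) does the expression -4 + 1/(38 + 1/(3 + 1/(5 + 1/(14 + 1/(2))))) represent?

Build up convergents one term at a time:
a_0 = -4: -4/1
a_1 = 38: -151/38
a_2 = 3: -457/115
a_3 = 5: -2436/613
a_4 = 14: -34561/8697
a_5 = 2: -71558/18007

-71558/18007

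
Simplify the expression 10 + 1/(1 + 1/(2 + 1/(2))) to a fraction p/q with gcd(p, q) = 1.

a_0 = 10: 10/1
a_1 = 1: 11/1
a_2 = 2: 32/3
a_3 = 2: 75/7

75/7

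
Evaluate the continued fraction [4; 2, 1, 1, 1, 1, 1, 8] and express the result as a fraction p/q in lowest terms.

a_0 = 4: 4/1
a_1 = 2: 9/2
a_2 = 1: 13/3
a_3 = 1: 22/5
a_4 = 1: 35/8
a_5 = 1: 57/13
a_6 = 1: 92/21
a_7 = 8: 793/181

793/181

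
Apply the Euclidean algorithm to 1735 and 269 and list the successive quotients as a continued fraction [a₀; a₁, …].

[6; 2, 4, 2, 13]

Apply division with remainder until the remainder is 0:
1735 = 6·269 + 121, so a_0 = 6
269 = 2·121 + 27, so a_1 = 2
121 = 4·27 + 13, so a_2 = 4
27 = 2·13 + 1, so a_3 = 2
13 = 13·1 + 0, so a_4 = 13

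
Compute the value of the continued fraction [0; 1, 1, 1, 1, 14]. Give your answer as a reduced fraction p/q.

Use the convergent recurrence hₖ = aₖ·hₖ₋₁ + hₖ₋₂ (and likewise for the denominators kₖ):
a_0 = 0: 0/1
a_1 = 1: 1/1
a_2 = 1: 1/2
a_3 = 1: 2/3
a_4 = 1: 3/5
a_5 = 14: 44/73

44/73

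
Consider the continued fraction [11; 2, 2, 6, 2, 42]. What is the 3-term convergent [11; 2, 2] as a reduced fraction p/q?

a_0 = 11: 11/1
a_1 = 2: 23/2
a_2 = 2: 57/5

57/5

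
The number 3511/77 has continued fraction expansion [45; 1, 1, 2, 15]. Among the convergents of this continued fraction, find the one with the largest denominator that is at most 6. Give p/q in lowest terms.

List convergents until the denominator exceeds the bound:
a_0 = 45: 45/1  (≤ bound)
a_1 = 1: 46/1  (≤ bound)
a_2 = 1: 91/2  (≤ bound)
a_3 = 2: 228/5  (≤ bound)
a_4 = 15: 3511/77  (> 6, stop)

228/5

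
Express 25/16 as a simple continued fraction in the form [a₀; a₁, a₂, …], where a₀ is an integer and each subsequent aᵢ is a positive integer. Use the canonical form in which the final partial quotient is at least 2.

⌊25/16⌋ = 1, remainder 9
⌊16/9⌋ = 1, remainder 7
⌊9/7⌋ = 1, remainder 2
⌊7/2⌋ = 3, remainder 1
⌊2/1⌋ = 2, remainder 0

[1; 1, 1, 3, 2]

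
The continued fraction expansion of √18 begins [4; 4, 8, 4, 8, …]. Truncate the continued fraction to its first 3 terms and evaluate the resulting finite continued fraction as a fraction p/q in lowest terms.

140/33

Build up convergents one term at a time:
a_0 = 4: 4/1
a_1 = 4: 17/4
a_2 = 8: 140/33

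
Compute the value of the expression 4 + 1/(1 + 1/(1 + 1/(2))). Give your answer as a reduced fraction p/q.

Build up convergents one term at a time:
a_0 = 4: 4/1
a_1 = 1: 5/1
a_2 = 1: 9/2
a_3 = 2: 23/5

23/5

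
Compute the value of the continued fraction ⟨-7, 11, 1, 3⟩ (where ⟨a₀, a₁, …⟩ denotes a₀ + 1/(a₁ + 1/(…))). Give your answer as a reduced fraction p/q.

-325/47

Use the convergent recurrence hₖ = aₖ·hₖ₋₁ + hₖ₋₂ (and likewise for the denominators kₖ):
a_0 = -7: -7/1
a_1 = 11: -76/11
a_2 = 1: -83/12
a_3 = 3: -325/47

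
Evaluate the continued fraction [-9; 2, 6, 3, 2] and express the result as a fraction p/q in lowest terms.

-811/95

Starting at the tail and folding back:
Start with 2.
3 + 1/(2/1) = 3 + 1/2 = 7/2
6 + 1/(7/2) = 6 + 2/7 = 44/7
2 + 1/(44/7) = 2 + 7/44 = 95/44
-9 + 1/(95/44) = -9 + 44/95 = -811/95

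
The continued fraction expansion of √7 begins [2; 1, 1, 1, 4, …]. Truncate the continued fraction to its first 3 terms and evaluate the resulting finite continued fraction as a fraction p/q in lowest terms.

Use the convergent recurrence hₖ = aₖ·hₖ₋₁ + hₖ₋₂ (and likewise for the denominators kₖ):
a_0 = 2: 2/1
a_1 = 1: 3/1
a_2 = 1: 5/2

5/2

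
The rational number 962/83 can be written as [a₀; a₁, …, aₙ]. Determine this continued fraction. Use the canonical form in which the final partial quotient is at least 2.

[11; 1, 1, 2, 3, 1, 3]

Run the Euclidean algorithm, recording each quotient:
962 ÷ 83 → quotient 11, remainder 49
83 ÷ 49 → quotient 1, remainder 34
49 ÷ 34 → quotient 1, remainder 15
34 ÷ 15 → quotient 2, remainder 4
15 ÷ 4 → quotient 3, remainder 3
4 ÷ 3 → quotient 1, remainder 1
3 ÷ 1 → quotient 3, remainder 0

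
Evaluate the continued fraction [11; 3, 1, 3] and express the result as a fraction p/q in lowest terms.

Collapse the nested fraction from the inside out:
Start with 3.
1 + 1/(3/1) = 1 + 1/3 = 4/3
3 + 1/(4/3) = 3 + 3/4 = 15/4
11 + 1/(15/4) = 11 + 4/15 = 169/15

169/15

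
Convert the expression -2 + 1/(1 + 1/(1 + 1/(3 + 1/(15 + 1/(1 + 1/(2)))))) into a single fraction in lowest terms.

Use the convergent recurrence hₖ = aₖ·hₖ₋₁ + hₖ₋₂ (and likewise for the denominators kₖ):
a_0 = -2: -2/1
a_1 = 1: -1/1
a_2 = 1: -3/2
a_3 = 3: -10/7
a_4 = 15: -153/107
a_5 = 1: -163/114
a_6 = 2: -479/335

-479/335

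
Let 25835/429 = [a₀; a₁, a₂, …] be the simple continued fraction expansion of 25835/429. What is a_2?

25835 = 60·429 + 95, so a_0 = 60
429 = 4·95 + 49, so a_1 = 4
95 = 1·49 + 46, so a_2 = 1

1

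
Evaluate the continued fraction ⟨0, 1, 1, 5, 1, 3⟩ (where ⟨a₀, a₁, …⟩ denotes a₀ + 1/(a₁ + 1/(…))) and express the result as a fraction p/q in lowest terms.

Start with 3.
1 + 1/(3/1) = 1 + 1/3 = 4/3
5 + 1/(4/3) = 5 + 3/4 = 23/4
1 + 1/(23/4) = 1 + 4/23 = 27/23
1 + 1/(27/23) = 1 + 23/27 = 50/27
0 + 1/(50/27) = 0 + 27/50 = 27/50

27/50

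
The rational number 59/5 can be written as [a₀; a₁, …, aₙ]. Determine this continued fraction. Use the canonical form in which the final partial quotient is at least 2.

59 ÷ 5 → quotient 11, remainder 4
5 ÷ 4 → quotient 1, remainder 1
4 ÷ 1 → quotient 4, remainder 0

[11; 1, 4]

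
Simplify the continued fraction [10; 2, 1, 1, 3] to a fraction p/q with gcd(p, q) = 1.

a_0 = 10: 10/1
a_1 = 2: 21/2
a_2 = 1: 31/3
a_3 = 1: 52/5
a_4 = 3: 187/18

187/18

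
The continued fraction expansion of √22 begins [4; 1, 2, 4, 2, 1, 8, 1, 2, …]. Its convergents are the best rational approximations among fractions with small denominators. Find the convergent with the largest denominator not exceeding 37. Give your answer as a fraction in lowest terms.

136/29

a_0 = 4: 4/1  (≤ bound)
a_1 = 1: 5/1  (≤ bound)
a_2 = 2: 14/3  (≤ bound)
a_3 = 4: 61/13  (≤ bound)
a_4 = 2: 136/29  (≤ bound)
a_5 = 1: 197/42  (> 37, stop)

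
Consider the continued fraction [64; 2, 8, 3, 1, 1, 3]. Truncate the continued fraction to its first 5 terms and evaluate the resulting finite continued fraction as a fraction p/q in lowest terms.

4513/70

Compute successive convergents:
a_0 = 64: 64/1
a_1 = 2: 129/2
a_2 = 8: 1096/17
a_3 = 3: 3417/53
a_4 = 1: 4513/70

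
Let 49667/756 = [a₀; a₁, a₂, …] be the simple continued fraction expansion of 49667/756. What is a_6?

3

Run the Euclidean algorithm, recording each quotient:
⌊49667/756⌋ = 65, remainder 527
⌊756/527⌋ = 1, remainder 229
⌊527/229⌋ = 2, remainder 69
⌊229/69⌋ = 3, remainder 22
⌊69/22⌋ = 3, remainder 3
⌊22/3⌋ = 7, remainder 1
⌊3/1⌋ = 3, remainder 0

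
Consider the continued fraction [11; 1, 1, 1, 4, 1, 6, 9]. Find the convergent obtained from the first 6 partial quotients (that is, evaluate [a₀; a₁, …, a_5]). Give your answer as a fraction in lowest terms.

198/17

Work from the innermost term outward:
Start with 1.
4 + 1/(1/1) = 4 + 1/1 = 5/1
1 + 1/(5/1) = 1 + 1/5 = 6/5
1 + 1/(6/5) = 1 + 5/6 = 11/6
1 + 1/(11/6) = 1 + 6/11 = 17/11
11 + 1/(17/11) = 11 + 11/17 = 198/17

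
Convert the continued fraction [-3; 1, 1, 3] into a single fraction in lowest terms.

-17/7

Start with 3.
1 + 1/(3/1) = 1 + 1/3 = 4/3
1 + 1/(4/3) = 1 + 3/4 = 7/4
-3 + 1/(7/4) = -3 + 4/7 = -17/7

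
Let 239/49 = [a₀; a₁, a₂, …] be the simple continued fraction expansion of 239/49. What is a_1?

1

239 = 4·49 + 43, so a_0 = 4
49 = 1·43 + 6, so a_1 = 1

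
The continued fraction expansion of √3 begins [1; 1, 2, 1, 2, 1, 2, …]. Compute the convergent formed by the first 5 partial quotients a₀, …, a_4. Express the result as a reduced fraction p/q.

19/11

Starting at the tail and folding back:
Start with 2.
1 + 1/(2/1) = 1 + 1/2 = 3/2
2 + 1/(3/2) = 2 + 2/3 = 8/3
1 + 1/(8/3) = 1 + 3/8 = 11/8
1 + 1/(11/8) = 1 + 8/11 = 19/11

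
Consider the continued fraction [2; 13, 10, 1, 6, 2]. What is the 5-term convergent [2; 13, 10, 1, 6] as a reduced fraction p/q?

2066/995

a_0 = 2: 2/1
a_1 = 13: 27/13
a_2 = 10: 272/131
a_3 = 1: 299/144
a_4 = 6: 2066/995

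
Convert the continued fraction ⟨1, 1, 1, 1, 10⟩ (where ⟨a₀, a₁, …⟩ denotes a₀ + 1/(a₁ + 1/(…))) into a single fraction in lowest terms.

53/32

Collapse the nested fraction from the inside out:
Start with 10.
1 + 1/(10/1) = 1 + 1/10 = 11/10
1 + 1/(11/10) = 1 + 10/11 = 21/11
1 + 1/(21/11) = 1 + 11/21 = 32/21
1 + 1/(32/21) = 1 + 21/32 = 53/32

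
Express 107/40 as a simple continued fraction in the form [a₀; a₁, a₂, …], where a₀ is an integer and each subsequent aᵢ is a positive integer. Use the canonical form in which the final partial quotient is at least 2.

[2; 1, 2, 13]

⌊107/40⌋ = 2, remainder 27
⌊40/27⌋ = 1, remainder 13
⌊27/13⌋ = 2, remainder 1
⌊13/1⌋ = 13, remainder 0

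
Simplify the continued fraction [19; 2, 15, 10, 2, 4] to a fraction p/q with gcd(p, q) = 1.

57127/2932

Collapse the nested fraction from the inside out:
Start with 4.
2 + 1/(4/1) = 2 + 1/4 = 9/4
10 + 1/(9/4) = 10 + 4/9 = 94/9
15 + 1/(94/9) = 15 + 9/94 = 1419/94
2 + 1/(1419/94) = 2 + 94/1419 = 2932/1419
19 + 1/(2932/1419) = 19 + 1419/2932 = 57127/2932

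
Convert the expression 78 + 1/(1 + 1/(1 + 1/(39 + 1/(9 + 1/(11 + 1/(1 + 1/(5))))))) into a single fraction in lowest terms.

Compute successive convergents:
a_0 = 78: 78/1
a_1 = 1: 79/1
a_2 = 1: 157/2
a_3 = 39: 6202/79
a_4 = 9: 55975/713
a_5 = 11: 621927/7922
a_6 = 1: 677902/8635
a_7 = 5: 4011437/51097

4011437/51097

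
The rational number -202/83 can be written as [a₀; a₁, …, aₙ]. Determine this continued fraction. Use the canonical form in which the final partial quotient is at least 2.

[-3; 1, 1, 3, 3, 1, 2]

⌊-202/83⌋ = -3, remainder 47
⌊83/47⌋ = 1, remainder 36
⌊47/36⌋ = 1, remainder 11
⌊36/11⌋ = 3, remainder 3
⌊11/3⌋ = 3, remainder 2
⌊3/2⌋ = 1, remainder 1
⌊2/1⌋ = 2, remainder 0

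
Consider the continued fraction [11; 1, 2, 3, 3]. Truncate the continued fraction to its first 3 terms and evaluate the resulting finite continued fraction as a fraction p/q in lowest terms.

Work from the innermost term outward:
Start with 2.
1 + 1/(2/1) = 1 + 1/2 = 3/2
11 + 1/(3/2) = 11 + 2/3 = 35/3

35/3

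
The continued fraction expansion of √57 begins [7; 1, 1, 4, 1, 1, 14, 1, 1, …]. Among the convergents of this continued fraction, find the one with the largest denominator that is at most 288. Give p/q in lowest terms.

151/20

a_0 = 7: 7/1  (≤ bound)
a_1 = 1: 8/1  (≤ bound)
a_2 = 1: 15/2  (≤ bound)
a_3 = 4: 68/9  (≤ bound)
a_4 = 1: 83/11  (≤ bound)
a_5 = 1: 151/20  (≤ bound)
a_6 = 14: 2197/291  (> 288, stop)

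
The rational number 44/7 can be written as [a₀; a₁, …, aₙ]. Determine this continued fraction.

[6; 3, 2]

44 ÷ 7 → quotient 6, remainder 2
7 ÷ 2 → quotient 3, remainder 1
2 ÷ 1 → quotient 2, remainder 0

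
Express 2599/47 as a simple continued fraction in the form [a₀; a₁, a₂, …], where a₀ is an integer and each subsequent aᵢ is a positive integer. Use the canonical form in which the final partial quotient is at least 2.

Apply division with remainder until the remainder is 0:
2599 = 55·47 + 14, so a_0 = 55
47 = 3·14 + 5, so a_1 = 3
14 = 2·5 + 4, so a_2 = 2
5 = 1·4 + 1, so a_3 = 1
4 = 4·1 + 0, so a_4 = 4

[55; 3, 2, 1, 4]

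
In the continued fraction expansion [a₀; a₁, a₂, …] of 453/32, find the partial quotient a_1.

⌊453/32⌋ = 14, remainder 5
⌊32/5⌋ = 6, remainder 2

6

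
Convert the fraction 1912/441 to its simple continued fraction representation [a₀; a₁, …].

⌊1912/441⌋ = 4, remainder 148
⌊441/148⌋ = 2, remainder 145
⌊148/145⌋ = 1, remainder 3
⌊145/3⌋ = 48, remainder 1
⌊3/1⌋ = 3, remainder 0

[4; 2, 1, 48, 3]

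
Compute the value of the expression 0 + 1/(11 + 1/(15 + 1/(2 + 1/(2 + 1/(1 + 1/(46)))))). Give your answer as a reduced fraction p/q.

5045/55822

Starting at the tail and folding back:
Start with 46.
1 + 1/(46/1) = 1 + 1/46 = 47/46
2 + 1/(47/46) = 2 + 46/47 = 140/47
2 + 1/(140/47) = 2 + 47/140 = 327/140
15 + 1/(327/140) = 15 + 140/327 = 5045/327
11 + 1/(5045/327) = 11 + 327/5045 = 55822/5045
0 + 1/(55822/5045) = 0 + 5045/55822 = 5045/55822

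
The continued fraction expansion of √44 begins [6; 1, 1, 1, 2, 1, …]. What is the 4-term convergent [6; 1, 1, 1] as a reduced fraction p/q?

20/3

Start with 1.
1 + 1/(1/1) = 1 + 1/1 = 2/1
1 + 1/(2/1) = 1 + 1/2 = 3/2
6 + 1/(3/2) = 6 + 2/3 = 20/3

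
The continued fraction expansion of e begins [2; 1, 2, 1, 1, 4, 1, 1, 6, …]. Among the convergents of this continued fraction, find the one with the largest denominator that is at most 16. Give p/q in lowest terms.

19/7

a_0 = 2: 2/1  (≤ bound)
a_1 = 1: 3/1  (≤ bound)
a_2 = 2: 8/3  (≤ bound)
a_3 = 1: 11/4  (≤ bound)
a_4 = 1: 19/7  (≤ bound)
a_5 = 4: 87/32  (> 16, stop)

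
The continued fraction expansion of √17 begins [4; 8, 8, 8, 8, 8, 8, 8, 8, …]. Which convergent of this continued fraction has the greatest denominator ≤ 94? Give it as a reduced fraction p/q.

a_0 = 4: 4/1  (≤ bound)
a_1 = 8: 33/8  (≤ bound)
a_2 = 8: 268/65  (≤ bound)
a_3 = 8: 2177/528  (> 94, stop)

268/65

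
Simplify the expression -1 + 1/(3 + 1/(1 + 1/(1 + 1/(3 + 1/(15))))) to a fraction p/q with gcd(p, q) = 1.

Start with 15.
3 + 1/(15/1) = 3 + 1/15 = 46/15
1 + 1/(46/15) = 1 + 15/46 = 61/46
1 + 1/(61/46) = 1 + 46/61 = 107/61
3 + 1/(107/61) = 3 + 61/107 = 382/107
-1 + 1/(382/107) = -1 + 107/382 = -275/382

-275/382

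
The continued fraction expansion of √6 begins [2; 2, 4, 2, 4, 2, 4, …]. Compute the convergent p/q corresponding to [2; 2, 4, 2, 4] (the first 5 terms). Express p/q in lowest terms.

218/89

Start with 4.
2 + 1/(4/1) = 2 + 1/4 = 9/4
4 + 1/(9/4) = 4 + 4/9 = 40/9
2 + 1/(40/9) = 2 + 9/40 = 89/40
2 + 1/(89/40) = 2 + 40/89 = 218/89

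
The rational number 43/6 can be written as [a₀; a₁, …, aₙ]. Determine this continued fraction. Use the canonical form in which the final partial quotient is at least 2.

Repeatedly divide and take the remainder:
43 = 7·6 + 1, so a_0 = 7
6 = 6·1 + 0, so a_1 = 6

[7; 6]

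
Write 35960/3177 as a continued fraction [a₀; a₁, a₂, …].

[11; 3, 7, 2, 1, 14, 1, 2]

35960 = 11·3177 + 1013, so a_0 = 11
3177 = 3·1013 + 138, so a_1 = 3
1013 = 7·138 + 47, so a_2 = 7
138 = 2·47 + 44, so a_3 = 2
47 = 1·44 + 3, so a_4 = 1
44 = 14·3 + 2, so a_5 = 14
3 = 1·2 + 1, so a_6 = 1
2 = 2·1 + 0, so a_7 = 2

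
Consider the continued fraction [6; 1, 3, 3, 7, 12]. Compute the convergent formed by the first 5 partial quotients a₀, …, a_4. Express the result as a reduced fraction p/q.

643/95

a_0 = 6: 6/1
a_1 = 1: 7/1
a_2 = 3: 27/4
a_3 = 3: 88/13
a_4 = 7: 643/95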